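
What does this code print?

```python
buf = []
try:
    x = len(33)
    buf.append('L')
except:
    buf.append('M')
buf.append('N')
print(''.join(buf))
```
MN

Exception raised in try, caught by bare except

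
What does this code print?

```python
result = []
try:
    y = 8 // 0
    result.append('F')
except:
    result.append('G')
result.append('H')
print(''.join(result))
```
GH

Exception raised in try, caught by bare except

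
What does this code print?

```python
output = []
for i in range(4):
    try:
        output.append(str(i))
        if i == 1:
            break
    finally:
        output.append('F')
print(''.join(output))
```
0F1F

finally runs even when breaking out of loop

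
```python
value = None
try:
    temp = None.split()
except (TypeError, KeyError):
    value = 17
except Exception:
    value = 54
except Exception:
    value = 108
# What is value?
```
54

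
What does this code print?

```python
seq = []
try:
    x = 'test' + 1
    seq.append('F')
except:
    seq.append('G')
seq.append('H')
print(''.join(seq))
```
GH

Exception raised in try, caught by bare except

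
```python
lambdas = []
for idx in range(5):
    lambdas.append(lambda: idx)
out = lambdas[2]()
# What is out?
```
4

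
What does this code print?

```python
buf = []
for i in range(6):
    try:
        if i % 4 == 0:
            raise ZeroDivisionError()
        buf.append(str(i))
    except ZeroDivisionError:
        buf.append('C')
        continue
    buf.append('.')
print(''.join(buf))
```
C1.2.3.C5.

continue in except skips rest of loop body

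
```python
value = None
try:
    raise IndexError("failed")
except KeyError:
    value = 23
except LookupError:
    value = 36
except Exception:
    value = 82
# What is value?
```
36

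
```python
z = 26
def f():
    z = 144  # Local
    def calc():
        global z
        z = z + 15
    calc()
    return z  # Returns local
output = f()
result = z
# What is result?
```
41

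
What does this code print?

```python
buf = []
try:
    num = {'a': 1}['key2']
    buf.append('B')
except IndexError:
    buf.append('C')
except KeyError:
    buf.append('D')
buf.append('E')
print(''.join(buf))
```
DE

KeyError is caught by its specific handler, not IndexError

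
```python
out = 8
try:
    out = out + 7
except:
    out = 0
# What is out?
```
15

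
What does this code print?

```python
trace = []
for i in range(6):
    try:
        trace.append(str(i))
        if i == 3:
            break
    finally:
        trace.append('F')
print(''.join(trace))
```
0F1F2F3F

finally runs even when breaking out of loop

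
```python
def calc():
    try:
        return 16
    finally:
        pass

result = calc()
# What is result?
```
16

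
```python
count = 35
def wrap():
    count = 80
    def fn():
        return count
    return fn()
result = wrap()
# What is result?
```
80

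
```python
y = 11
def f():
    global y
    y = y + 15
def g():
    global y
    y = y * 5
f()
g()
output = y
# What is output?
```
130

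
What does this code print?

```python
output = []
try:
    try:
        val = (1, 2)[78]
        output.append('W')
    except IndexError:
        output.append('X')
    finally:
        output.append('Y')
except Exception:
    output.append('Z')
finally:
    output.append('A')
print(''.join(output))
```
XYA

Both finally blocks run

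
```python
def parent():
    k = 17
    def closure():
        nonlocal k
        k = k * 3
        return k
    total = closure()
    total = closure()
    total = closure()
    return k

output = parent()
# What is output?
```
459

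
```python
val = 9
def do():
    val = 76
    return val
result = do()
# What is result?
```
76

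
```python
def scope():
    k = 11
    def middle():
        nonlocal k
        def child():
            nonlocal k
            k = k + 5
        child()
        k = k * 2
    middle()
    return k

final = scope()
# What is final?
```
32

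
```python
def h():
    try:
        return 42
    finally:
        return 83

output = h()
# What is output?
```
83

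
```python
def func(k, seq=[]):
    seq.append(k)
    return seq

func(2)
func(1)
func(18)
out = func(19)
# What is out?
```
[2, 1, 18, 19]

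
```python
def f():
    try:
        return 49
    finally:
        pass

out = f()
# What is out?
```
49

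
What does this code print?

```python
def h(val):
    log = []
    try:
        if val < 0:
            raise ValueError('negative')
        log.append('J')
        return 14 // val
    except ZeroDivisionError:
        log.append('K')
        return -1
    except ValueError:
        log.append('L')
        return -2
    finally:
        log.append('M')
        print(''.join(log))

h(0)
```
JKM

val=0 causes ZeroDivisionError, caught, finally prints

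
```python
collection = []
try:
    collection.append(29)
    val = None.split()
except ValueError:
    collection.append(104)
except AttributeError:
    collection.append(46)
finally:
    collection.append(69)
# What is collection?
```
[29, 46, 69]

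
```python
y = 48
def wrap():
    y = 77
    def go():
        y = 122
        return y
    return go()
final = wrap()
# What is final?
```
122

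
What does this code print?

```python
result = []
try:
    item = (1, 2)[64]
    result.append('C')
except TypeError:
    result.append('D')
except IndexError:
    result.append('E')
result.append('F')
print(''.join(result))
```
EF

IndexError is caught by its specific handler, not TypeError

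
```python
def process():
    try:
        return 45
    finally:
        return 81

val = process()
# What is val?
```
81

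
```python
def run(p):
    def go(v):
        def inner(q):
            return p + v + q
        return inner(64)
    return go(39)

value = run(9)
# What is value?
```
112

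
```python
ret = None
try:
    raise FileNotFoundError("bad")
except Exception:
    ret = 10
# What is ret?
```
10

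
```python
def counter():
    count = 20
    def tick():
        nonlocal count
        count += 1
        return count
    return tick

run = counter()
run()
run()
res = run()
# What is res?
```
23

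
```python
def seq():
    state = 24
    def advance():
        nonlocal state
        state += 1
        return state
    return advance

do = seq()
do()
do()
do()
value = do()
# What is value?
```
28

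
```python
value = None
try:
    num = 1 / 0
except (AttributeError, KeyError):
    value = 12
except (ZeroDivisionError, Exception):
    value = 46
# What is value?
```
46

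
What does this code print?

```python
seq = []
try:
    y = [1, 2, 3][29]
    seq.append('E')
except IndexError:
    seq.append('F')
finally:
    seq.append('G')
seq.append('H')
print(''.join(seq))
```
FGH

finally always runs, even after exception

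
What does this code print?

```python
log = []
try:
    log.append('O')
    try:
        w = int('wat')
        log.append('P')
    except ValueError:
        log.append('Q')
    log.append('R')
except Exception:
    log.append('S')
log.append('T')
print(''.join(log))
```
OQRT

Inner exception caught by inner handler, outer continues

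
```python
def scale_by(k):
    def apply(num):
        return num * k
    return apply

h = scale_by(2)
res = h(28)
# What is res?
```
56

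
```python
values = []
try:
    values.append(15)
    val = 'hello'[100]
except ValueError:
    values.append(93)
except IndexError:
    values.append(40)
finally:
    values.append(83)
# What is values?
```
[15, 40, 83]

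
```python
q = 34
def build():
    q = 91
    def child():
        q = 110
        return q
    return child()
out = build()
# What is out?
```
110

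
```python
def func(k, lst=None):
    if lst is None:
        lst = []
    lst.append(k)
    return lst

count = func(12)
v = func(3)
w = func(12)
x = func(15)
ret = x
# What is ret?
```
[15]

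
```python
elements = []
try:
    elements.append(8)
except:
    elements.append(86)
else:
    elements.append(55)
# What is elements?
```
[8, 55]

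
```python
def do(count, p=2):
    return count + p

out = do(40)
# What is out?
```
42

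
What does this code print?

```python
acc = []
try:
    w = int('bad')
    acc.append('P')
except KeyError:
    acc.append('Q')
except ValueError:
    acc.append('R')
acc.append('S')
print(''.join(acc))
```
RS

ValueError is caught by its specific handler, not KeyError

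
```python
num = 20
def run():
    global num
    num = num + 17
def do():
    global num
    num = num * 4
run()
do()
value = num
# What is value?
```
148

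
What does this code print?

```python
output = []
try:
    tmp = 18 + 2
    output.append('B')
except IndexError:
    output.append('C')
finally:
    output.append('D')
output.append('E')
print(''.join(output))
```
BDE

finally runs after normal execution too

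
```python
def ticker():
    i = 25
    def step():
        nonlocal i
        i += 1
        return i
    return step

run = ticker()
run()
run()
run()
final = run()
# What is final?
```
29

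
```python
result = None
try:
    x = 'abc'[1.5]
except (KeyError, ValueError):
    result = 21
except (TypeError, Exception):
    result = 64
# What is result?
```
64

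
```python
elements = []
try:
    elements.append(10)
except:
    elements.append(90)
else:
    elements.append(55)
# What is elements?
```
[10, 55]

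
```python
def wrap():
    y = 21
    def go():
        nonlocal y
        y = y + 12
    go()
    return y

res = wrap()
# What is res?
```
33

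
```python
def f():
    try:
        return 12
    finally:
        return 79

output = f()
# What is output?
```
79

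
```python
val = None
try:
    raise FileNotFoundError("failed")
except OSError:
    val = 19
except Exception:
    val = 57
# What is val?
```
19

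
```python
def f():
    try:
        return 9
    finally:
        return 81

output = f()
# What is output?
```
81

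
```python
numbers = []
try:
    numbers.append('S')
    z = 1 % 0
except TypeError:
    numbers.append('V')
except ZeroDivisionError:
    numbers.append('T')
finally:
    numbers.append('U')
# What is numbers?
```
['S', 'T', 'U']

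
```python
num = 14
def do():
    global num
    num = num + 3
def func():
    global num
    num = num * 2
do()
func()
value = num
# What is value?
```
34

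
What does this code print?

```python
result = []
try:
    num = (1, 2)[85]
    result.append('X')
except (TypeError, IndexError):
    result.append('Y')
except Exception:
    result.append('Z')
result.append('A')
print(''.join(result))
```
YA

IndexError matches tuple containing it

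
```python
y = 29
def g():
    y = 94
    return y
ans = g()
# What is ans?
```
94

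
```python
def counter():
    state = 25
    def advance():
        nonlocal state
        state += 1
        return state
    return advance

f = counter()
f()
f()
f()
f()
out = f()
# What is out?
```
30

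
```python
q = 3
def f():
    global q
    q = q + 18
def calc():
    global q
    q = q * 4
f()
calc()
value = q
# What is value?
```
84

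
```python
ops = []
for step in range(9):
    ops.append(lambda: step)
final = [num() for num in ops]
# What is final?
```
[8, 8, 8, 8, 8, 8, 8, 8, 8]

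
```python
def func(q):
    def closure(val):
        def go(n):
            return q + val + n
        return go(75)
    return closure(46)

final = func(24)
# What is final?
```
145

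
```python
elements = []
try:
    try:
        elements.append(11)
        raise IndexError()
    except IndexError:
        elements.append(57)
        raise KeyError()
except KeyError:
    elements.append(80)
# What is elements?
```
[11, 57, 80]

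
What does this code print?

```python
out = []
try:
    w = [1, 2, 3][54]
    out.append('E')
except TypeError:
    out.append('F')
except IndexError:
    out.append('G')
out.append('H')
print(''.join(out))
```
GH

IndexError is caught by its specific handler, not TypeError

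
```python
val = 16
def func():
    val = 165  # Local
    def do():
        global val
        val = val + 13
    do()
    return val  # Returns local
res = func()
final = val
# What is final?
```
29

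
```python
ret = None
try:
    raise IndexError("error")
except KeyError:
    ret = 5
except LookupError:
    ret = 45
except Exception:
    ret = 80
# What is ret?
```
45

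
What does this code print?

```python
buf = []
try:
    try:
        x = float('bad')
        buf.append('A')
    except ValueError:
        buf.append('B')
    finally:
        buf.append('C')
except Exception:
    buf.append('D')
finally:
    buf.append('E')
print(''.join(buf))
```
BCE

Both finally blocks run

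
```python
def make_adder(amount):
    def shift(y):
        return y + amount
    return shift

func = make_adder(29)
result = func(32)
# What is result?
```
61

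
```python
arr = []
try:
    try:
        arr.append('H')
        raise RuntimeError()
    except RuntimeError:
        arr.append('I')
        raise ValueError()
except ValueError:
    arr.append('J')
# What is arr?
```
['H', 'I', 'J']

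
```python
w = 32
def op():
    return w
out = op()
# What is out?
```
32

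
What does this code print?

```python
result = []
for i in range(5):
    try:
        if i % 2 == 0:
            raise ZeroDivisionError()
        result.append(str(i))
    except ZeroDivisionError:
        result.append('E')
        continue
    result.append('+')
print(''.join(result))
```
E1+E3+E

continue in except skips rest of loop body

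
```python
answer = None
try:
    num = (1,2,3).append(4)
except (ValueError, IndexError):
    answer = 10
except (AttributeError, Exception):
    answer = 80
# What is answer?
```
80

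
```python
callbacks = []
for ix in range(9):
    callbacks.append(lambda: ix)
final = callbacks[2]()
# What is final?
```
8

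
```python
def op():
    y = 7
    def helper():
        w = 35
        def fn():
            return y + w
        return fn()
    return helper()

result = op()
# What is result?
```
42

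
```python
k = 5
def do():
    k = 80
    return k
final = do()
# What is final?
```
80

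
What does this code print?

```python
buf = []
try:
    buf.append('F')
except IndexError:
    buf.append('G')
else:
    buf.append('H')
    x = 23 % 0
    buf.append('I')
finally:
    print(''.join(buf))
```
FH

Try succeeds, else appends 'H', ZeroDivisionError in else is uncaught, finally prints before exception propagates ('I' never appended)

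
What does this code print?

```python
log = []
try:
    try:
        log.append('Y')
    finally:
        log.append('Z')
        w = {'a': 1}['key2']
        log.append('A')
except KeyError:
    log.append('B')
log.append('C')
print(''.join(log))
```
YZBC

Exception in inner finally caught by outer except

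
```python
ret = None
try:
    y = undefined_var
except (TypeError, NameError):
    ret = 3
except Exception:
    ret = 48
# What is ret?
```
3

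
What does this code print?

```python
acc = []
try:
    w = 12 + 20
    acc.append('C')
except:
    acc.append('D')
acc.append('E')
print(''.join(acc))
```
CE

No exception, try block completes normally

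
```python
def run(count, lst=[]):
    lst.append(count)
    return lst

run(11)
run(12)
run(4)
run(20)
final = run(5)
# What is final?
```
[11, 12, 4, 20, 5]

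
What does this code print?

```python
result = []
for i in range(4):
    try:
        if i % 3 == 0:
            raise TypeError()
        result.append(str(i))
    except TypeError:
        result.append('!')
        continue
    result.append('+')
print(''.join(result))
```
!1+2+!

continue in except skips rest of loop body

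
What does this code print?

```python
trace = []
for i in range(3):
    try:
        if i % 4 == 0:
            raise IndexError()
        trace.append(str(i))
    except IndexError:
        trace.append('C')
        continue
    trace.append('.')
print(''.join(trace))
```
C1.2.

continue in except skips rest of loop body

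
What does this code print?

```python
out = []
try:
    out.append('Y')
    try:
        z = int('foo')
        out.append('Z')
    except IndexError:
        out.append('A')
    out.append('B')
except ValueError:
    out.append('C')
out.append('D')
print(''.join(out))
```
YCD

Inner handler doesn't match, propagates to outer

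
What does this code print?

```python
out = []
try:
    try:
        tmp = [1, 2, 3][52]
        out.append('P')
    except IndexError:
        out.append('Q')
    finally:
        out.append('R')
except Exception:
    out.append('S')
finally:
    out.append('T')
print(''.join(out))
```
QRT

Both finally blocks run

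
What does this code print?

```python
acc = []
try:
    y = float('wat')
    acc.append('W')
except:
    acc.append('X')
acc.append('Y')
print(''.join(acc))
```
XY

Exception raised in try, caught by bare except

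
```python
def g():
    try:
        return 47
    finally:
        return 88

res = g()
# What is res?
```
88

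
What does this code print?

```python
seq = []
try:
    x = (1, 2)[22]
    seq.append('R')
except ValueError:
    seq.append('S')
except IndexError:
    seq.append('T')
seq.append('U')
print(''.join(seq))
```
TU

IndexError is caught by its specific handler, not ValueError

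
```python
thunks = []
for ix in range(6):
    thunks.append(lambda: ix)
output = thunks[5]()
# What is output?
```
5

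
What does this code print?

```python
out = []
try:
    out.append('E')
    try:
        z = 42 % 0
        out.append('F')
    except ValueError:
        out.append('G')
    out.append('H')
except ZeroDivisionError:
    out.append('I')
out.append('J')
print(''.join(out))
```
EIJ

Inner handler doesn't match, propagates to outer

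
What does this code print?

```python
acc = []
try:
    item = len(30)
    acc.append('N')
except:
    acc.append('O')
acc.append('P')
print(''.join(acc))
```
OP

Exception raised in try, caught by bare except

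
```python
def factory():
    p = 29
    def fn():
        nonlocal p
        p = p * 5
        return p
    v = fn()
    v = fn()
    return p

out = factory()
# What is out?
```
725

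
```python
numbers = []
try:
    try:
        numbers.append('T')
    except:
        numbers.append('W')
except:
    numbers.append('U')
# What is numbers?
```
['T']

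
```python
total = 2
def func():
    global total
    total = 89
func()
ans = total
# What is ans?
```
89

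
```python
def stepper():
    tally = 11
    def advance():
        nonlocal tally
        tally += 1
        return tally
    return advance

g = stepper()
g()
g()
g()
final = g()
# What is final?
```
15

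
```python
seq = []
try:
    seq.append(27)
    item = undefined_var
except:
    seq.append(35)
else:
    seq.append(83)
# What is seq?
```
[27, 35]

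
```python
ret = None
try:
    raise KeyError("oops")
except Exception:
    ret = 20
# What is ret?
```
20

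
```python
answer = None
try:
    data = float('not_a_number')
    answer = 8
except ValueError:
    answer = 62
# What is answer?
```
62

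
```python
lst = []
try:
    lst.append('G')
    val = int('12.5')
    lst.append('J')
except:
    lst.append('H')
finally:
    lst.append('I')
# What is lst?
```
['G', 'H', 'I']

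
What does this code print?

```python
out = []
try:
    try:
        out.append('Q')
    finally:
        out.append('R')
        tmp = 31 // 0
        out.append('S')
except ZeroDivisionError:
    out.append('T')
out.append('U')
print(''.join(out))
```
QRTU

Exception in inner finally caught by outer except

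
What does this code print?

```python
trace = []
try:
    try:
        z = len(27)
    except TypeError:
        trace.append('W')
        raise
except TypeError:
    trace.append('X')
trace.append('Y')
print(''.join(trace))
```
WXY

raise without argument re-raises current exception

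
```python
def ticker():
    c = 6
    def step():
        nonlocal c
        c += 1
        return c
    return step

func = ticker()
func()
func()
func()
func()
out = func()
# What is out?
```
11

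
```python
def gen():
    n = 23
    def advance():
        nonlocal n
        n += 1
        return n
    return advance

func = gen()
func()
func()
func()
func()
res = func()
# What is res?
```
28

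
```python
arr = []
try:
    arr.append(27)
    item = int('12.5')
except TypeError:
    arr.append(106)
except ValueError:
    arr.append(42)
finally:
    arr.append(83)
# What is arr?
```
[27, 42, 83]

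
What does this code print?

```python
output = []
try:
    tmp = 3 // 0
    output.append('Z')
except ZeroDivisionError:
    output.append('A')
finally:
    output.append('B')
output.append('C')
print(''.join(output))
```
ABC

finally always runs, even after exception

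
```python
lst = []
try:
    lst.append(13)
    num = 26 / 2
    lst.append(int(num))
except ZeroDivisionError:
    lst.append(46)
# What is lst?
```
[13, 13]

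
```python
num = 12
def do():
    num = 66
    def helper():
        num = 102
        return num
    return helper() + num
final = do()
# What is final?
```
168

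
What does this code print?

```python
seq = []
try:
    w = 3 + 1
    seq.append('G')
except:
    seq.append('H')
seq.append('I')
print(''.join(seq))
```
GI

No exception, try block completes normally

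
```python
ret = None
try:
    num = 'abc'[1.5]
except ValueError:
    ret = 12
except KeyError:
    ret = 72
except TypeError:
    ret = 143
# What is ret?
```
143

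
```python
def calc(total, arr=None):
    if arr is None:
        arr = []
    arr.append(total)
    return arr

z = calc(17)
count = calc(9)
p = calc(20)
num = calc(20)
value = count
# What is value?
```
[9]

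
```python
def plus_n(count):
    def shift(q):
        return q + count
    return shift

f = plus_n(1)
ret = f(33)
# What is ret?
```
34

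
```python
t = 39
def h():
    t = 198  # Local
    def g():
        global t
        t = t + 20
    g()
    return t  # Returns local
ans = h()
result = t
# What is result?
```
59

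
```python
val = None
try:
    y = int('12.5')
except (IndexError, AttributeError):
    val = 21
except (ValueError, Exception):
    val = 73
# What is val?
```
73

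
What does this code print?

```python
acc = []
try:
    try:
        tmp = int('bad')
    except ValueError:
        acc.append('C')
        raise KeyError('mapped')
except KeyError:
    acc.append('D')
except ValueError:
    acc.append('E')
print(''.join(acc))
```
CD

New KeyError raised, caught by outer KeyError handler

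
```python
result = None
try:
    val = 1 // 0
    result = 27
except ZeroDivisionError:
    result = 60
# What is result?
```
60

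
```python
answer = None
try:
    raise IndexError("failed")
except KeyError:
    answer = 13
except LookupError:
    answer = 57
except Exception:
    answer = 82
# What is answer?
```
57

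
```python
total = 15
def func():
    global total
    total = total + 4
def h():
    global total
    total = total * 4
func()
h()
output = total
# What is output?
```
76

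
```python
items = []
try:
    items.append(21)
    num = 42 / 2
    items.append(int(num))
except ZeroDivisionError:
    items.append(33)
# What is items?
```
[21, 21]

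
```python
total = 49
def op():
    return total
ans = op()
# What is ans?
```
49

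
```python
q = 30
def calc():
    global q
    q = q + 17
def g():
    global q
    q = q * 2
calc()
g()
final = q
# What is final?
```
94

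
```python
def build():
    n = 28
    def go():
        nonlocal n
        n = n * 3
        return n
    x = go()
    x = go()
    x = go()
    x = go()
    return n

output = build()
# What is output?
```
2268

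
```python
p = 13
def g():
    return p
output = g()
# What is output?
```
13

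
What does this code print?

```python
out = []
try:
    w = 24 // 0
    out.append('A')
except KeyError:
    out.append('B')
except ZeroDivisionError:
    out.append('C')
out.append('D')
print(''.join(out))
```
CD

ZeroDivisionError is caught by its specific handler, not KeyError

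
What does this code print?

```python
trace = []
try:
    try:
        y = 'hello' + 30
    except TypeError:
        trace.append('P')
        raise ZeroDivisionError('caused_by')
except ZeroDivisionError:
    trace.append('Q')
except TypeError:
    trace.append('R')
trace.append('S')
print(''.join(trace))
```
PQS

ZeroDivisionError raised and caught, original TypeError not re-raised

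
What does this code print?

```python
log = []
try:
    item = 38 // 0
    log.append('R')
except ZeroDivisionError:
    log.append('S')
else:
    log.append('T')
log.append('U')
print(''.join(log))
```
SU

else block skipped when exception is caught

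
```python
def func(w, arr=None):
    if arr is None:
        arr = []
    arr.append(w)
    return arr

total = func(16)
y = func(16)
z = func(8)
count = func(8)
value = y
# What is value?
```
[16]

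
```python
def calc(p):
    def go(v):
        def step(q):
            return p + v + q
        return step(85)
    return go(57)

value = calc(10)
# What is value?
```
152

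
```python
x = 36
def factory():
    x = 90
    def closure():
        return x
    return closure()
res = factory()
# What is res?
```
90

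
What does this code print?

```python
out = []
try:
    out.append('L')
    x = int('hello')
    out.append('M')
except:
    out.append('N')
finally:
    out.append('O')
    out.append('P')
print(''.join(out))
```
LNOP

Code before exception runs, then except, then all of finally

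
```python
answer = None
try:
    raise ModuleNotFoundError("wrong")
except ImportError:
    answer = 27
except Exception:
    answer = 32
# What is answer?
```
27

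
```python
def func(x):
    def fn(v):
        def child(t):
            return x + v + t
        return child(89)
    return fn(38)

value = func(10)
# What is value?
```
137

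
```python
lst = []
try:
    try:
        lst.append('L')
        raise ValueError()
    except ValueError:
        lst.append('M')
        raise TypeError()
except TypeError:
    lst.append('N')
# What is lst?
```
['L', 'M', 'N']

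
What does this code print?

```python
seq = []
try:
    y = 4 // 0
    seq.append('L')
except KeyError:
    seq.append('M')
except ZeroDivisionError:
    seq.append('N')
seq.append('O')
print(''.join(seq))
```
NO

ZeroDivisionError is caught by its specific handler, not KeyError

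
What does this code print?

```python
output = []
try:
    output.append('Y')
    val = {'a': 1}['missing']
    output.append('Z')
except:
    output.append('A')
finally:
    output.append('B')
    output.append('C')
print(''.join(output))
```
YABC

Code before exception runs, then except, then all of finally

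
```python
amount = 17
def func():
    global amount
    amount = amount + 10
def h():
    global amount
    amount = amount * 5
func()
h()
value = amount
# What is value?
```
135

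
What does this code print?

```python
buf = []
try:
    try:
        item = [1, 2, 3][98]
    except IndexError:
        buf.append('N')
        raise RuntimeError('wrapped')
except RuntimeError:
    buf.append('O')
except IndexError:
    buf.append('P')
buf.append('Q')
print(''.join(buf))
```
NOQ

RuntimeError raised and caught, original IndexError not re-raised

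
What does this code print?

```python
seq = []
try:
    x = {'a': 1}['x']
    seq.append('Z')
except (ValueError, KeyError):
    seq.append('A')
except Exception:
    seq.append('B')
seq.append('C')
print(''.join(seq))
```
AC

KeyError matches tuple containing it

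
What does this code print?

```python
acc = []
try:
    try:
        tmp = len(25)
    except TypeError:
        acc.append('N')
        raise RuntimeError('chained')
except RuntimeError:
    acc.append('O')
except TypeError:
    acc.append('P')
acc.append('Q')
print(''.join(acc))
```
NOQ

RuntimeError raised and caught, original TypeError not re-raised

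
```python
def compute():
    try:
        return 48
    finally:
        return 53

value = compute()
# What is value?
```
53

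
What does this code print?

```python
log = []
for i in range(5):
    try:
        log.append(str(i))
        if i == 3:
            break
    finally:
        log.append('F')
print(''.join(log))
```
0F1F2F3F

finally runs even when breaking out of loop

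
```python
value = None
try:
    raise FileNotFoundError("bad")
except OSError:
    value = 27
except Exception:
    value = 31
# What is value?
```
27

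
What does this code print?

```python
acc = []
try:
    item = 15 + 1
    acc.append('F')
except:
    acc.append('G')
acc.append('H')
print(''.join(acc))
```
FH

No exception, try block completes normally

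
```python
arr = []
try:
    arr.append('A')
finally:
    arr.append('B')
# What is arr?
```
['A', 'B']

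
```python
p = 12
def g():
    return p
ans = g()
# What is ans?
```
12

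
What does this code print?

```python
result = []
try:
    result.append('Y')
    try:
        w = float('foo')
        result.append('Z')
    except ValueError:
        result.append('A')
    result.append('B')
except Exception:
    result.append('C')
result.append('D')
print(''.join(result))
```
YABD

Inner exception caught by inner handler, outer continues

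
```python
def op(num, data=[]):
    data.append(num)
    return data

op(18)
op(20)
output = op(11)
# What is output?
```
[18, 20, 11]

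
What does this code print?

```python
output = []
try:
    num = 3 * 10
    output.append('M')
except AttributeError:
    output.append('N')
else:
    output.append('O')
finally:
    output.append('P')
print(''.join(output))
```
MOP

else runs before finally when no exception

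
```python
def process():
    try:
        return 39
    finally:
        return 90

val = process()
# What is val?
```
90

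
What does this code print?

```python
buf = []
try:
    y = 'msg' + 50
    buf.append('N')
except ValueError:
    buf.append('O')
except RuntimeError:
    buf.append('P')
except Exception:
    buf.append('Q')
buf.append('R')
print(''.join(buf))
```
QR

TypeError not specifically caught, falls to Exception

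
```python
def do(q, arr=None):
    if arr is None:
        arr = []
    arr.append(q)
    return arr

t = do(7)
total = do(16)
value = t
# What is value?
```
[7]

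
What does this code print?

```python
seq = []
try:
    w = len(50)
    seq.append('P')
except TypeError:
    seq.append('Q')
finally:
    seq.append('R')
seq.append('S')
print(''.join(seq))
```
QRS

finally always runs, even after exception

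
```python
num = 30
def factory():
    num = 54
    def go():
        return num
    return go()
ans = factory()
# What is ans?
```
54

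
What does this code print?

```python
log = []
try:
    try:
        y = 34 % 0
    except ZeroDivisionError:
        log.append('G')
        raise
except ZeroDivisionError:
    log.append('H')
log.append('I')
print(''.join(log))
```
GHI

raise without argument re-raises current exception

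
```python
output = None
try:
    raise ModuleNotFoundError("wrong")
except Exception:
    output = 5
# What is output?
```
5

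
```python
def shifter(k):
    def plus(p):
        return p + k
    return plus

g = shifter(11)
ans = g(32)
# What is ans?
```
43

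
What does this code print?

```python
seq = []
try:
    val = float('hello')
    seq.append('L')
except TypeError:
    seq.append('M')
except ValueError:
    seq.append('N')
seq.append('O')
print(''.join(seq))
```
NO

ValueError is caught by its specific handler, not TypeError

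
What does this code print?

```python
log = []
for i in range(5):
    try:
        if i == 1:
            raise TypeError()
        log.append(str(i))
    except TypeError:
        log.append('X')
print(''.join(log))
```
0X234

Exception on i=1 caught, loop continues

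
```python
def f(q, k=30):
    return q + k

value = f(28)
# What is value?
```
58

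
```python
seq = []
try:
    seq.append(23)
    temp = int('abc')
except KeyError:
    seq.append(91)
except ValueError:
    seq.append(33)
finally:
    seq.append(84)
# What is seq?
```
[23, 33, 84]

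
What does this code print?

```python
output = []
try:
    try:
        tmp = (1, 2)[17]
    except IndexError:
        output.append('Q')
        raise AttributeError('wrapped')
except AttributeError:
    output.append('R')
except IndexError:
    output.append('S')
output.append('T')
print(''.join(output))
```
QRT

AttributeError raised and caught, original IndexError not re-raised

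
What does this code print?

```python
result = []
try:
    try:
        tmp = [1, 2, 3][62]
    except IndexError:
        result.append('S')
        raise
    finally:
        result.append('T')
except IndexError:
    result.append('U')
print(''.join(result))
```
STU

finally runs before re-raised exception propagates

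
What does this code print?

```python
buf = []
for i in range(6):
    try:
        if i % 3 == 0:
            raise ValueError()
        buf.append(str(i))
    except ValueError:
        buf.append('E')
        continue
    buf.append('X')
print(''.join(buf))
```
E1X2XE4X5X

continue in except skips rest of loop body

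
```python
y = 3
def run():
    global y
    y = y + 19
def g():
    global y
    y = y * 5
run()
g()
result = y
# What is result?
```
110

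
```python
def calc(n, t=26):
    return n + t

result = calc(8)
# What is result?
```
34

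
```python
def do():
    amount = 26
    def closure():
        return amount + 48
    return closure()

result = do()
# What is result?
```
74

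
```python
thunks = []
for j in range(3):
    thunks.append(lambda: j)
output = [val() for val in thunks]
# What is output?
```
[2, 2, 2]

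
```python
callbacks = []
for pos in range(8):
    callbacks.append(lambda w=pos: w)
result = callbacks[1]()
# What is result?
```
1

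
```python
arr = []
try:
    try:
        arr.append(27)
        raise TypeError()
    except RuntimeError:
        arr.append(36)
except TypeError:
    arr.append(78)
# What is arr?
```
[27, 78]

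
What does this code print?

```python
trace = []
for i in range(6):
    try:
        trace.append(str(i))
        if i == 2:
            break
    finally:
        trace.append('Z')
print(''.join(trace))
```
0Z1Z2Z

finally runs even when breaking out of loop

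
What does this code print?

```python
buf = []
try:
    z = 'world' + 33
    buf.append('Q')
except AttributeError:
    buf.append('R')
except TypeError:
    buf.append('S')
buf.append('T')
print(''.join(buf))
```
ST

TypeError is caught by its specific handler, not AttributeError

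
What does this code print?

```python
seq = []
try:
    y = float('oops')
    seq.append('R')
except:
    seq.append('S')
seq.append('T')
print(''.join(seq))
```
ST

Exception raised in try, caught by bare except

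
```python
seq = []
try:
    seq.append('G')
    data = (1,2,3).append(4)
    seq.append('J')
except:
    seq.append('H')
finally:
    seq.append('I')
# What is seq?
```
['G', 'H', 'I']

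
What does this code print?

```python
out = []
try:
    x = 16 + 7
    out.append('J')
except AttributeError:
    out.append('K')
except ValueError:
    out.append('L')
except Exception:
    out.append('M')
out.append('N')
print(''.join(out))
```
JN

No exception, try block completes normally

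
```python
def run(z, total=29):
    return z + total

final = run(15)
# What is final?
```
44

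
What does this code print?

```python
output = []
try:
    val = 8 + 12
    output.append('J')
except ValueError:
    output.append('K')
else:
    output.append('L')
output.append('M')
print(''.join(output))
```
JLM

else block runs when no exception occurs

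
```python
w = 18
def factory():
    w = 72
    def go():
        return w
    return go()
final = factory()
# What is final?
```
72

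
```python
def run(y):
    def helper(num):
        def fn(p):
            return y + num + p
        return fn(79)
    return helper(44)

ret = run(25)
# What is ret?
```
148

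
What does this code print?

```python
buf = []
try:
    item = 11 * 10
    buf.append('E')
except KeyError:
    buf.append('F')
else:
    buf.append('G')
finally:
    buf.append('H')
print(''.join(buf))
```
EGH

else runs before finally when no exception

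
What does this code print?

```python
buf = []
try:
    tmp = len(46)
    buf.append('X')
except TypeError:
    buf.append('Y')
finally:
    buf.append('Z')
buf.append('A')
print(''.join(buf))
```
YZA

finally always runs, even after exception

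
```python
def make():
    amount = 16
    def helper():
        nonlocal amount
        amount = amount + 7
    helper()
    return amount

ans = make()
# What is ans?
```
23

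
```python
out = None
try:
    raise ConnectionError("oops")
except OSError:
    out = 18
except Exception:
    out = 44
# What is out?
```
18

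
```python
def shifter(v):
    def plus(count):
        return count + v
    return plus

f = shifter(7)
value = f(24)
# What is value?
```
31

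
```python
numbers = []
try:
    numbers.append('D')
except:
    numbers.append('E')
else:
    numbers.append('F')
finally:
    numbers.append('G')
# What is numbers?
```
['D', 'F', 'G']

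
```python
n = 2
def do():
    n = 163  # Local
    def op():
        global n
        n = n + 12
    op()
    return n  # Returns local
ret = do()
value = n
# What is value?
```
14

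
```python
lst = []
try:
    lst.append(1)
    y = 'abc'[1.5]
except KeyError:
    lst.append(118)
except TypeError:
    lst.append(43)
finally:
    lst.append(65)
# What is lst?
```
[1, 43, 65]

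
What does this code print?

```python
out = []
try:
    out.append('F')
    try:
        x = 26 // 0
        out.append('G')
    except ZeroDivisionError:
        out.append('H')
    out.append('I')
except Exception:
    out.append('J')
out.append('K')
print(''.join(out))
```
FHIK

Inner exception caught by inner handler, outer continues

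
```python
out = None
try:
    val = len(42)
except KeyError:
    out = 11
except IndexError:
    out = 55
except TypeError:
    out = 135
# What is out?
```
135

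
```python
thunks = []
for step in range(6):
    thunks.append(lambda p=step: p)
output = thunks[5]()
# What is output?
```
5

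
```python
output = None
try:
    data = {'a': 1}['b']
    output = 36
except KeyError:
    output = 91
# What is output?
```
91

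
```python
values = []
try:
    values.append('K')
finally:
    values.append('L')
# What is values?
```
['K', 'L']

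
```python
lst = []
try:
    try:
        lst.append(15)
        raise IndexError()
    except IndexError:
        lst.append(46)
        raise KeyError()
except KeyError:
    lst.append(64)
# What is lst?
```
[15, 46, 64]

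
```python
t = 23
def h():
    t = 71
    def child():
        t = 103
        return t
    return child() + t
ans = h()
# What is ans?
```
174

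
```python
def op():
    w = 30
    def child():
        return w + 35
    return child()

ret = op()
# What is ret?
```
65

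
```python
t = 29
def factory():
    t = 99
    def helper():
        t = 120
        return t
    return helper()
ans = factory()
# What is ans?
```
120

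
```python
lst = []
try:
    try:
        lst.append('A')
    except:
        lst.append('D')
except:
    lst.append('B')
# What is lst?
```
['A']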